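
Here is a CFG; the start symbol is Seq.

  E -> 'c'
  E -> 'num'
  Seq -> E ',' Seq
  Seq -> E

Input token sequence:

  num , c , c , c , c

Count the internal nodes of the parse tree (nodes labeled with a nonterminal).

10

[Seq [E num] , [Seq [E c] , [Seq [E c] , [Seq [E c] , [Seq [E c]]]]]]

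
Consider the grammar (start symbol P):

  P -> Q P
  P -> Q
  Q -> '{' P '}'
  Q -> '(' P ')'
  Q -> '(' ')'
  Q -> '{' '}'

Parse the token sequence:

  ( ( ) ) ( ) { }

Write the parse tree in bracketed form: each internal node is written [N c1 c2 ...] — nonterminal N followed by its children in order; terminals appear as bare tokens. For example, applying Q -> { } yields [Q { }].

[P [Q ( [P [Q ( )]] )] [P [Q ( )] [P [Q { }]]]]

P
Q P
( P ) P
( Q ) P
( ( ) ) P
( ( ) ) Q P
( ( ) ) ( ) P
( ( ) ) ( ) Q
( ( ) ) ( ) { }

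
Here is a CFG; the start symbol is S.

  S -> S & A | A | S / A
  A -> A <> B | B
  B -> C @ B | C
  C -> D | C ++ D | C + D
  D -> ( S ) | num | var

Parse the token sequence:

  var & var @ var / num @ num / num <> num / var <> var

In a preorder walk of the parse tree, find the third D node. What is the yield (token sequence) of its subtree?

[S [S [S [S [S [A [B [C [D var]]]]] & [A [B [C [D var]] @ [B [C [D var]]]]]] / [A [B [C [D num]] @ [B [C [D num]]]]]] / [A [A [B [C [D num]]]] <> [B [C [D num]]]]] / [A [A [B [C [D var]]]] <> [B [C [D var]]]]]

var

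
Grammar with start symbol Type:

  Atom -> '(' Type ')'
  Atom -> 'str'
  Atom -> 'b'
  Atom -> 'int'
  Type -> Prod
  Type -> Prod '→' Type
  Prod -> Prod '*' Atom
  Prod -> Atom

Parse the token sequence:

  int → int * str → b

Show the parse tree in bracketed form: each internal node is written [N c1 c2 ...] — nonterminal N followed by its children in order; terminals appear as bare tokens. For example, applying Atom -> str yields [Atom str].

[Type [Prod [Atom int]] → [Type [Prod [Prod [Atom int]] * [Atom str]] → [Type [Prod [Atom b]]]]]

Type
Prod → Type
Atom → Type
int → Type
int → Prod → Type
int → Prod * Atom → Type
int → Atom * Atom → Type
int → int * Atom → Type
int → int * str → Type
int → int * str → Prod
int → int * str → Atom
int → int * str → b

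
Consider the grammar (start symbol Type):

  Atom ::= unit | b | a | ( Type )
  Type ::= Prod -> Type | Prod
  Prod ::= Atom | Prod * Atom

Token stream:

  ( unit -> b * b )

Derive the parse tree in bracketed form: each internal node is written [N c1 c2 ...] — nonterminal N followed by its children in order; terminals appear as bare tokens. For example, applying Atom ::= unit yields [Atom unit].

Type
Prod
Atom
( Type )
( Prod -> Type )
( Atom -> Type )
( unit -> Type )
( unit -> Prod )
( unit -> Prod * Atom )
( unit -> Atom * Atom )
( unit -> b * Atom )
( unit -> b * b )

[Type [Prod [Atom ( [Type [Prod [Atom unit]] -> [Type [Prod [Prod [Atom b]] * [Atom b]]]] )]]]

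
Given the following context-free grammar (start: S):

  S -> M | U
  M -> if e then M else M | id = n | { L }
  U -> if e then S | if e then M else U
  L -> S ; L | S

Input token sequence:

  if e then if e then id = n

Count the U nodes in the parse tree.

[S [U if e then [S [U if e then [S [M id = n]]]]]]

2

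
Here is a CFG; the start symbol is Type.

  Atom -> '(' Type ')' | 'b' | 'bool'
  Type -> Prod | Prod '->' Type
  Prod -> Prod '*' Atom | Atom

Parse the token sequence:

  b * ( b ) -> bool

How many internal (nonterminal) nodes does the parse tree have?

[Type [Prod [Prod [Atom b]] * [Atom ( [Type [Prod [Atom b]]] )]] -> [Type [Prod [Atom bool]]]]

11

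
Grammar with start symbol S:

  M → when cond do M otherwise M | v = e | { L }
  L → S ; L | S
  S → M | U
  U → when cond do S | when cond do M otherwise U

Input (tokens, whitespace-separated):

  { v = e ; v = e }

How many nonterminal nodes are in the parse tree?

[S [M { [L [S [M v = e]] ; [L [S [M v = e]]]] }]]

8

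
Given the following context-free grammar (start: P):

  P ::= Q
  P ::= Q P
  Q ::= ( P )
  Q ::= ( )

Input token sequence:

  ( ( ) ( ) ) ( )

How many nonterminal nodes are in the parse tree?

[P [Q ( [P [Q ( )] [P [Q ( )]]] )] [P [Q ( )]]]

8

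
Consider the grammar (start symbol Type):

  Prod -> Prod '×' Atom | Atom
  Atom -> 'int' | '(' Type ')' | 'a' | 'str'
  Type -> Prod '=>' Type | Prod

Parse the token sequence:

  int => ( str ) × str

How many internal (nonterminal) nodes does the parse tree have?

11

[Type [Prod [Atom int]] => [Type [Prod [Prod [Atom ( [Type [Prod [Atom str]]] )]] × [Atom str]]]]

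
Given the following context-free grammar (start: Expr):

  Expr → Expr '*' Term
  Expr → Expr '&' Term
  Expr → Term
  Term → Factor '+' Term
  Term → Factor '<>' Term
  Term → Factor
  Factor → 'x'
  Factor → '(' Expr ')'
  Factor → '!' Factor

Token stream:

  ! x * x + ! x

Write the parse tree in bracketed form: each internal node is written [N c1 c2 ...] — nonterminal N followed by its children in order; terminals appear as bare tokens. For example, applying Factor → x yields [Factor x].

Expr
Expr * Term
Term * Term
Factor * Term
! Factor * Term
! x * Term
! x * Factor + Term
! x * x + Term
! x * x + Factor
! x * x + ! Factor
! x * x + ! x

[Expr [Expr [Term [Factor ! [Factor x]]]] * [Term [Factor x] + [Term [Factor ! [Factor x]]]]]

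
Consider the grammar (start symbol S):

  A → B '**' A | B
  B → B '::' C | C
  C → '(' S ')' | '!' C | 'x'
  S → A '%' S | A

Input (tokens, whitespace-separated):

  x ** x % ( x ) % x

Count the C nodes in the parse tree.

[S [A [B [C x]] ** [A [B [C x]]]] % [S [A [B [C ( [S [A [B [C x]]]] )]]] % [S [A [B [C x]]]]]]

5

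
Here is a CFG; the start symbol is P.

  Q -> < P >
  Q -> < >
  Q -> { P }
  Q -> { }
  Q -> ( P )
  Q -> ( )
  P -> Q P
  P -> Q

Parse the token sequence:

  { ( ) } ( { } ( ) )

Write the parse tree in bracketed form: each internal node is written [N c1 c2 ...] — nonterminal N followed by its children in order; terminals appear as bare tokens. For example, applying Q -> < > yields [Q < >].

P
Q P
{ P } P
{ Q } P
{ ( ) } P
{ ( ) } Q
{ ( ) } ( P )
{ ( ) } ( Q P )
{ ( ) } ( { } P )
{ ( ) } ( { } Q )
{ ( ) } ( { } ( ) )

[P [Q { [P [Q ( )]] }] [P [Q ( [P [Q { }] [P [Q ( )]]] )]]]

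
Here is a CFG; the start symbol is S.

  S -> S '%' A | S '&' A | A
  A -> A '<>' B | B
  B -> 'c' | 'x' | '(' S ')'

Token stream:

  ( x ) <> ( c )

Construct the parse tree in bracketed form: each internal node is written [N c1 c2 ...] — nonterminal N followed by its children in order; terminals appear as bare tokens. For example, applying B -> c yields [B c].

[S [A [A [B ( [S [A [B x]]] )]] <> [B ( [S [A [B c]]] )]]]

S
A
A <> B
B <> B
( S ) <> B
( A ) <> B
( B ) <> B
( x ) <> B
( x ) <> ( S )
( x ) <> ( A )
( x ) <> ( B )
( x ) <> ( c )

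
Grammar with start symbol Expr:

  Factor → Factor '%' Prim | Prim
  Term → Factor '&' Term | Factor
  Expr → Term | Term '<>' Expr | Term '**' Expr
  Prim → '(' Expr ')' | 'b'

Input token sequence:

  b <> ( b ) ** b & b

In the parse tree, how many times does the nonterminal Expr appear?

[Expr [Term [Factor [Prim b]]] <> [Expr [Term [Factor [Prim ( [Expr [Term [Factor [Prim b]]]] )]]] ** [Expr [Term [Factor [Prim b]] & [Term [Factor [Prim b]]]]]]]

4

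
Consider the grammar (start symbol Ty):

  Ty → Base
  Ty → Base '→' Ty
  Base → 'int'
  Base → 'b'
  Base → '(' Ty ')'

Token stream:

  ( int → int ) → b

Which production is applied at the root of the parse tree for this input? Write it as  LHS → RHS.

[Ty [Base ( [Ty [Base int] → [Ty [Base int]]] )] → [Ty [Base b]]]

Ty → Base '→' Ty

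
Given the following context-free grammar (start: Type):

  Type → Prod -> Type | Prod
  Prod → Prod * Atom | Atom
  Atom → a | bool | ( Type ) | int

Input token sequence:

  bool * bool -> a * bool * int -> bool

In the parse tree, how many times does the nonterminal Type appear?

[Type [Prod [Prod [Atom bool]] * [Atom bool]] -> [Type [Prod [Prod [Prod [Atom a]] * [Atom bool]] * [Atom int]] -> [Type [Prod [Atom bool]]]]]

3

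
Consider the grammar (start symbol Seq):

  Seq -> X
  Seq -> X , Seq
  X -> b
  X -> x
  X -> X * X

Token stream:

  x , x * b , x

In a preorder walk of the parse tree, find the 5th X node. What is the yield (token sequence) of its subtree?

x

[Seq [X x] , [Seq [X [X x] * [X b]] , [Seq [X x]]]]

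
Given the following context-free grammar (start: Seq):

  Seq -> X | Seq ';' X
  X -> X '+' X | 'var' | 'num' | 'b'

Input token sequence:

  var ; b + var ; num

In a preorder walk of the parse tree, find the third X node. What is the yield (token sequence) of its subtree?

[Seq [Seq [Seq [X var]] ; [X [X b] + [X var]]] ; [X num]]

b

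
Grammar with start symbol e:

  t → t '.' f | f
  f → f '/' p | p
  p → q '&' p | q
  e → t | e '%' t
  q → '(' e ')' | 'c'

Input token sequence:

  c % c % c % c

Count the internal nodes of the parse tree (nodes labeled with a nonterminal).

[e [e [e [e [t [f [p [q c]]]]] % [t [f [p [q c]]]]] % [t [f [p [q c]]]]] % [t [f [p [q c]]]]]

20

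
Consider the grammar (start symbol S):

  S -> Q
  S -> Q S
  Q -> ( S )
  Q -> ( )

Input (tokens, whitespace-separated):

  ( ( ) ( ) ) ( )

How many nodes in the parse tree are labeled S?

[S [Q ( [S [Q ( )] [S [Q ( )]]] )] [S [Q ( )]]]

4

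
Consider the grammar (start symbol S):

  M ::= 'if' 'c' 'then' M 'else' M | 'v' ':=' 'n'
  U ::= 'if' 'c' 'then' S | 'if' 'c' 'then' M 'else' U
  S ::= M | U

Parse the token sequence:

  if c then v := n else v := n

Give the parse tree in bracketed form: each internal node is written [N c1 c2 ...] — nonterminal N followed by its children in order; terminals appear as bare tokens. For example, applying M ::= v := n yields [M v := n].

[S [M if c then [M v := n] else [M v := n]]]

S
M
if c then M else M
if c then v := n else M
if c then v := n else v := n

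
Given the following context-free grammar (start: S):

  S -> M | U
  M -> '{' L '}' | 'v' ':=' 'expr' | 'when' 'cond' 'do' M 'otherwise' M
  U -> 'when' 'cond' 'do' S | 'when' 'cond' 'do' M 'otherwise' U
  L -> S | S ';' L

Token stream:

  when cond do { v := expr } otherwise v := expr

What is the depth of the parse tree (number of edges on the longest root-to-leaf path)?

[S [M when cond do [M { [L [S [M v := expr]]] }] otherwise [M v := expr]]]

6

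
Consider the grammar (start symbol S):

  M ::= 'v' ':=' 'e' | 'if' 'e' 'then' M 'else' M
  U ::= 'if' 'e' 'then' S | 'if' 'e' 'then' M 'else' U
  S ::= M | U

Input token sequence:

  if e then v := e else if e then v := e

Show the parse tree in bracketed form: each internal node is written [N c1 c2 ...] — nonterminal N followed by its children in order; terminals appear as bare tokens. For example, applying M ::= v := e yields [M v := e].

S
U
if e then M else U
if e then v := e else U
if e then v := e else if e then S
if e then v := e else if e then M
if e then v := e else if e then v := e

[S [U if e then [M v := e] else [U if e then [S [M v := e]]]]]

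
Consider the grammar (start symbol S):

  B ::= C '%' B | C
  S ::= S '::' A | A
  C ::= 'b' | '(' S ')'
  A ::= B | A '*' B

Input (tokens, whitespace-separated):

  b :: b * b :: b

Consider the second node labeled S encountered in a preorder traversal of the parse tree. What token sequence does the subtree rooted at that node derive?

b :: b * b

[S [S [S [A [B [C b]]]] :: [A [A [B [C b]]] * [B [C b]]]] :: [A [B [C b]]]]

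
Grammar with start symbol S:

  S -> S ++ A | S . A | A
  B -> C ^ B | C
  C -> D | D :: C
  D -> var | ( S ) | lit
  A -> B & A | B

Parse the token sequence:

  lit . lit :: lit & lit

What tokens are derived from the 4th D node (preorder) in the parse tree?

[S [S [A [B [C [D lit]]]]] . [A [B [C [D lit] :: [C [D lit]]]] & [A [B [C [D lit]]]]]]

lit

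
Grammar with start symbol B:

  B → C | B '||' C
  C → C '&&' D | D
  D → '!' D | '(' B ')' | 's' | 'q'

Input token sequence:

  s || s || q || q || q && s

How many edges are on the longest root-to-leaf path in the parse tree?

[B [B [B [B [B [C [D s]]] || [C [D s]]] || [C [D q]]] || [C [D q]]] || [C [C [D q]] && [D s]]]

7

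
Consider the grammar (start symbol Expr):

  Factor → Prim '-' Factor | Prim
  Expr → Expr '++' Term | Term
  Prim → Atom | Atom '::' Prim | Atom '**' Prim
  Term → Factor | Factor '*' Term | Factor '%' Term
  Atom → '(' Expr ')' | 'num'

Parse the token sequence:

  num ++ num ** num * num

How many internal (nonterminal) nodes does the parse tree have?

[Expr [Expr [Term [Factor [Prim [Atom num]]]]] ++ [Term [Factor [Prim [Atom num] ** [Prim [Atom num]]]] * [Term [Factor [Prim [Atom num]]]]]]

16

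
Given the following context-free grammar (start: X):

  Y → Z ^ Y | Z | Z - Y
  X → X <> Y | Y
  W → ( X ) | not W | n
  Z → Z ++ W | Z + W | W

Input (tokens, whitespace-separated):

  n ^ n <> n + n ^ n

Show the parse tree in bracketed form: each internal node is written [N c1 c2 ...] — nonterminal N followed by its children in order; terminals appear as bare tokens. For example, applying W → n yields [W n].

X
X <> Y
Y <> Y
Z ^ Y <> Y
W ^ Y <> Y
n ^ Y <> Y
n ^ Z <> Y
n ^ W <> Y
n ^ n <> Y
n ^ n <> Z ^ Y
n ^ n <> Z + W ^ Y
n ^ n <> W + W ^ Y
n ^ n <> n + W ^ Y
n ^ n <> n + n ^ Y
n ^ n <> n + n ^ Z
n ^ n <> n + n ^ W
n ^ n <> n + n ^ n

[X [X [Y [Z [W n]] ^ [Y [Z [W n]]]]] <> [Y [Z [Z [W n]] + [W n]] ^ [Y [Z [W n]]]]]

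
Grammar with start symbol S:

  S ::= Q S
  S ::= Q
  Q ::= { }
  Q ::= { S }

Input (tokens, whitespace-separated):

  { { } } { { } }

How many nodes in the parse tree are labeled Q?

[S [Q { [S [Q { }]] }] [S [Q { [S [Q { }]] }]]]

4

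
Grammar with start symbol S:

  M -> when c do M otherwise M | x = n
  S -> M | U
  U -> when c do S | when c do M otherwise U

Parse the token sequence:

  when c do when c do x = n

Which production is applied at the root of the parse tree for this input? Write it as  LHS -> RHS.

[S [U when c do [S [U when c do [S [M x = n]]]]]]

S -> U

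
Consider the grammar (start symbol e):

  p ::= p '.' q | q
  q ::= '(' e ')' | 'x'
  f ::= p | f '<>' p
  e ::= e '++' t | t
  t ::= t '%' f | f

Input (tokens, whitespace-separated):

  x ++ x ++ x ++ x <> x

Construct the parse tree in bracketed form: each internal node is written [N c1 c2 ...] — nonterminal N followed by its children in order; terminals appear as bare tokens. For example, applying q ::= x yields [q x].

[e [e [e [e [t [f [p [q x]]]]] ++ [t [f [p [q x]]]]] ++ [t [f [p [q x]]]]] ++ [t [f [f [p [q x]]] <> [p [q x]]]]]

e
e ++ t
e ++ t ++ t
e ++ t ++ t ++ t
t ++ t ++ t ++ t
f ++ t ++ t ++ t
p ++ t ++ t ++ t
q ++ t ++ t ++ t
x ++ t ++ t ++ t
x ++ f ++ t ++ t
x ++ p ++ t ++ t
x ++ q ++ t ++ t
x ++ x ++ t ++ t
x ++ x ++ f ++ t
x ++ x ++ p ++ t
x ++ x ++ q ++ t
x ++ x ++ x ++ t
x ++ x ++ x ++ f
x ++ x ++ x ++ f <> p
x ++ x ++ x ++ p <> p
x ++ x ++ x ++ q <> p
x ++ x ++ x ++ x <> p
x ++ x ++ x ++ x <> q
x ++ x ++ x ++ x <> x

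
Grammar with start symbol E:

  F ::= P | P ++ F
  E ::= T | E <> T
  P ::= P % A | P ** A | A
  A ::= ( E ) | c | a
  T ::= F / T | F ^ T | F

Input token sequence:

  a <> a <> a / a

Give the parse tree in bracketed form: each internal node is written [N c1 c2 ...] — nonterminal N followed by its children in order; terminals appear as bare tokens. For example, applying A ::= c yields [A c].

E
E <> T
E <> T <> T
T <> T <> T
F <> T <> T
P <> T <> T
A <> T <> T
a <> T <> T
a <> F <> T
a <> P <> T
a <> A <> T
a <> a <> T
a <> a <> F / T
a <> a <> P / T
a <> a <> A / T
a <> a <> a / T
a <> a <> a / F
a <> a <> a / P
a <> a <> a / A
a <> a <> a / a

[E [E [E [T [F [P [A a]]]]] <> [T [F [P [A a]]]]] <> [T [F [P [A a]]] / [T [F [P [A a]]]]]]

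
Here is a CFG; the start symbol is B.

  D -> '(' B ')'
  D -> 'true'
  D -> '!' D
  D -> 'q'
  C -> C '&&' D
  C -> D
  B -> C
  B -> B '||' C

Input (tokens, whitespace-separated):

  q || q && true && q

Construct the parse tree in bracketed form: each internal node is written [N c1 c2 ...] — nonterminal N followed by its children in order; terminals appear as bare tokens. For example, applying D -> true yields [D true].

[B [B [C [D q]]] || [C [C [C [D q]] && [D true]] && [D q]]]

B
B || C
C || C
D || C
q || C
q || C && D
q || C && D && D
q || D && D && D
q || q && D && D
q || q && true && D
q || q && true && q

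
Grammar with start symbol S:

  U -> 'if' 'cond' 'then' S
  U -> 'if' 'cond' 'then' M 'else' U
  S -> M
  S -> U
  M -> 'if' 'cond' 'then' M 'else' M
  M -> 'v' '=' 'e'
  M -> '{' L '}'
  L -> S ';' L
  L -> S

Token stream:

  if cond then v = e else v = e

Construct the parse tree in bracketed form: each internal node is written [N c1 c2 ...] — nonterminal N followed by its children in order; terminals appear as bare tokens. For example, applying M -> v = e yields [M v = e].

[S [M if cond then [M v = e] else [M v = e]]]

S
M
if cond then M else M
if cond then v = e else M
if cond then v = e else v = e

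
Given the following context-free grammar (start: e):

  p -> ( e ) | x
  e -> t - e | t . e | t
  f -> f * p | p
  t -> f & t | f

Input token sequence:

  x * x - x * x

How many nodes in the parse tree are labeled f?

[e [t [f [f [p x]] * [p x]]] - [e [t [f [f [p x]] * [p x]]]]]

4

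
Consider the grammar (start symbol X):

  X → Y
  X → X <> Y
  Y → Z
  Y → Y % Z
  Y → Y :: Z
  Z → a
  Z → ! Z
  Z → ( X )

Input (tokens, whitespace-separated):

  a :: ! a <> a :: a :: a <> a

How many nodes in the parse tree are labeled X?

3

[X [X [X [Y [Y [Z a]] :: [Z ! [Z a]]]] <> [Y [Y [Y [Z a]] :: [Z a]] :: [Z a]]] <> [Y [Z a]]]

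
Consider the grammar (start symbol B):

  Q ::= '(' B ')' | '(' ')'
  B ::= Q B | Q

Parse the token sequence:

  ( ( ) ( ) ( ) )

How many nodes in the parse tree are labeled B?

4

[B [Q ( [B [Q ( )] [B [Q ( )] [B [Q ( )]]]] )]]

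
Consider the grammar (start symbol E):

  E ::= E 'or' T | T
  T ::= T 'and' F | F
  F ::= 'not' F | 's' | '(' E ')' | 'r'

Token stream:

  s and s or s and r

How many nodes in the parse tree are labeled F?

4

[E [E [T [T [F s]] and [F s]]] or [T [T [F s]] and [F r]]]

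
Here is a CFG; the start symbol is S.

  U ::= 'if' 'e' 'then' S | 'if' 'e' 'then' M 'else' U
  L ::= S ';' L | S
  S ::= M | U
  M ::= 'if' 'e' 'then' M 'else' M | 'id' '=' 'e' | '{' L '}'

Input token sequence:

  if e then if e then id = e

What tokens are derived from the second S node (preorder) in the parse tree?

if e then id = e

[S [U if e then [S [U if e then [S [M id = e]]]]]]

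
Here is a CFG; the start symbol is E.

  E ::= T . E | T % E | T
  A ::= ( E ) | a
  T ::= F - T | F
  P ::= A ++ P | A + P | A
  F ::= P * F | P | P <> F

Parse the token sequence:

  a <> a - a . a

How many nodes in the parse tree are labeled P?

4

[E [T [F [P [A a]] <> [F [P [A a]]]] - [T [F [P [A a]]]]] . [E [T [F [P [A a]]]]]]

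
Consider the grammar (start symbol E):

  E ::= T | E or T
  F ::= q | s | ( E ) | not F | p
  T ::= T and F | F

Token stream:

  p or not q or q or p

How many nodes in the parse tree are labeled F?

[E [E [E [E [T [F p]]] or [T [F not [F q]]]] or [T [F q]]] or [T [F p]]]

5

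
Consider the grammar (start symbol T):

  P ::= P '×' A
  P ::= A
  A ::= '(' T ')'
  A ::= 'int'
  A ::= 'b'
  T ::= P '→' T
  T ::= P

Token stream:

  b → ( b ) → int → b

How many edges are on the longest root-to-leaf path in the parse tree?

[T [P [A b]] → [T [P [A ( [T [P [A b]]] )]] → [T [P [A int]] → [T [P [A b]]]]]]

7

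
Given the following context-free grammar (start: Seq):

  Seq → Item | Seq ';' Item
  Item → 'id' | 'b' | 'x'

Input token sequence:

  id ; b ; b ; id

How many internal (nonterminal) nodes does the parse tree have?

8

[Seq [Seq [Seq [Seq [Item id]] ; [Item b]] ; [Item b]] ; [Item id]]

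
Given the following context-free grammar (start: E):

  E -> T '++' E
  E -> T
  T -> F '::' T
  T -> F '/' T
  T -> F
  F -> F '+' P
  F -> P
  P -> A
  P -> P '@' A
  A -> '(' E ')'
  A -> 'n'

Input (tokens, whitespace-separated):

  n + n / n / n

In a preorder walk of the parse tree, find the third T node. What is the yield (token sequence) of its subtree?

n

[E [T [F [F [P [A n]]] + [P [A n]]] / [T [F [P [A n]]] / [T [F [P [A n]]]]]]]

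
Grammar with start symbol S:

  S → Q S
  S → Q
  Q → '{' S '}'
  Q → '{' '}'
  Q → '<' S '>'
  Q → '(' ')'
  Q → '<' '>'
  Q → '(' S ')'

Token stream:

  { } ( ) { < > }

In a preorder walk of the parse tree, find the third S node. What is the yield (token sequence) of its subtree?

[S [Q { }] [S [Q ( )] [S [Q { [S [Q < >]] }]]]]

{ < > }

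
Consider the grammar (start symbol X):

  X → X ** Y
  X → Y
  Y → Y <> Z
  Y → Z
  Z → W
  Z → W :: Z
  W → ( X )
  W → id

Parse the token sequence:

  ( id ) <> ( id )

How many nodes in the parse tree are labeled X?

[X [Y [Y [Z [W ( [X [Y [Z [W id]]]] )]]] <> [Z [W ( [X [Y [Z [W id]]]] )]]]]

3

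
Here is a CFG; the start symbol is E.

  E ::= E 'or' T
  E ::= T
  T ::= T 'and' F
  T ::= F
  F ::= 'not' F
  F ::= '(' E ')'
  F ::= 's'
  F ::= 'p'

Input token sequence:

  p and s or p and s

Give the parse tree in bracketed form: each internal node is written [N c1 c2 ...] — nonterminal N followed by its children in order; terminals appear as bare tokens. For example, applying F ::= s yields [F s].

[E [E [T [T [F p]] and [F s]]] or [T [T [F p]] and [F s]]]

E
E or T
T or T
T and F or T
F and F or T
p and F or T
p and s or T
p and s or T and F
p and s or F and F
p and s or p and F
p and s or p and s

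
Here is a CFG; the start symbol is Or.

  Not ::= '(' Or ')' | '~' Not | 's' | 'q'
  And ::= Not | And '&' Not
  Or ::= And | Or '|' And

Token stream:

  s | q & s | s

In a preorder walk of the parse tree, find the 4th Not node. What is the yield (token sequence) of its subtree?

s

[Or [Or [Or [And [Not s]]] | [And [And [Not q]] & [Not s]]] | [And [Not s]]]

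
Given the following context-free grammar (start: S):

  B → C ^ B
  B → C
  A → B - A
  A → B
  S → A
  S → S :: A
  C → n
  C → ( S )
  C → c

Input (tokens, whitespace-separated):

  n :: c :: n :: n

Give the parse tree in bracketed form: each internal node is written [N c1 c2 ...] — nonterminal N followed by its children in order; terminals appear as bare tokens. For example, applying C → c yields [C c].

S
S :: A
S :: A :: A
S :: A :: A :: A
A :: A :: A :: A
B :: A :: A :: A
C :: A :: A :: A
n :: A :: A :: A
n :: B :: A :: A
n :: C :: A :: A
n :: c :: A :: A
n :: c :: B :: A
n :: c :: C :: A
n :: c :: n :: A
n :: c :: n :: B
n :: c :: n :: C
n :: c :: n :: n

[S [S [S [S [A [B [C n]]]] :: [A [B [C c]]]] :: [A [B [C n]]]] :: [A [B [C n]]]]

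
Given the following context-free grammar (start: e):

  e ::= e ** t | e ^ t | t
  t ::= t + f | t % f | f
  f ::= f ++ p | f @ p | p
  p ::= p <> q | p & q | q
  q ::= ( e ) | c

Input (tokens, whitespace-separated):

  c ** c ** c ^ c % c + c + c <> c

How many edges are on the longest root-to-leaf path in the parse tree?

8

[e [e [e [e [t [f [p [q c]]]]] ** [t [f [p [q c]]]]] ** [t [f [p [q c]]]]] ^ [t [t [t [t [f [p [q c]]]] % [f [p [q c]]]] + [f [p [q c]]]] + [f [p [p [q c]] <> [q c]]]]]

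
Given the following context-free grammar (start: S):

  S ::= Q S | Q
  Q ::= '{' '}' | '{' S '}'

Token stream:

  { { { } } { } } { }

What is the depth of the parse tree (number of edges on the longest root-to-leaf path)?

6

[S [Q { [S [Q { [S [Q { }]] }] [S [Q { }]]] }] [S [Q { }]]]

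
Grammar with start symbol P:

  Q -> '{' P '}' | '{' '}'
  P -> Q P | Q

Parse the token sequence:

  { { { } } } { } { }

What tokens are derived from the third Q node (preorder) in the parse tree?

{ }

[P [Q { [P [Q { [P [Q { }]] }]] }] [P [Q { }] [P [Q { }]]]]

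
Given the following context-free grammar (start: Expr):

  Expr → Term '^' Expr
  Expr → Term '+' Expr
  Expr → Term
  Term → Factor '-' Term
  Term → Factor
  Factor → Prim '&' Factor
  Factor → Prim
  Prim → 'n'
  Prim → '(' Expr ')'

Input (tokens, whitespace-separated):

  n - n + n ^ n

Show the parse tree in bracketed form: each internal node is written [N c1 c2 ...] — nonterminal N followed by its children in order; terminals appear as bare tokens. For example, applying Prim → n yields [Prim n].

[Expr [Term [Factor [Prim n]] - [Term [Factor [Prim n]]]] + [Expr [Term [Factor [Prim n]]] ^ [Expr [Term [Factor [Prim n]]]]]]

Expr
Term + Expr
Factor - Term + Expr
Prim - Term + Expr
n - Term + Expr
n - Factor + Expr
n - Prim + Expr
n - n + Expr
n - n + Term ^ Expr
n - n + Factor ^ Expr
n - n + Prim ^ Expr
n - n + n ^ Expr
n - n + n ^ Term
n - n + n ^ Factor
n - n + n ^ Prim
n - n + n ^ n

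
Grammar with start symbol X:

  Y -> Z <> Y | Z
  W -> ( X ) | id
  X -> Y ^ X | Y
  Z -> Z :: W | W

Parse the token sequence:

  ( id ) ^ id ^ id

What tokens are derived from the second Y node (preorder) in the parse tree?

[X [Y [Z [W ( [X [Y [Z [W id]]]] )]]] ^ [X [Y [Z [W id]]] ^ [X [Y [Z [W id]]]]]]

id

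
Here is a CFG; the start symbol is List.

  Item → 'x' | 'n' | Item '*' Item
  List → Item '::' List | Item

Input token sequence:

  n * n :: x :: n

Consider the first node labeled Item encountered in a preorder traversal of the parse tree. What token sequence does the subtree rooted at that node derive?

n * n

[List [Item [Item n] * [Item n]] :: [List [Item x] :: [List [Item n]]]]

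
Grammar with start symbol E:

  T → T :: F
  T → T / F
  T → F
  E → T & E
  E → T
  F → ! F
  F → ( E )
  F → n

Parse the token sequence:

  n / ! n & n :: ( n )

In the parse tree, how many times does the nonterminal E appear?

3

[E [T [T [F n]] / [F ! [F n]]] & [E [T [T [F n]] :: [F ( [E [T [F n]]] )]]]]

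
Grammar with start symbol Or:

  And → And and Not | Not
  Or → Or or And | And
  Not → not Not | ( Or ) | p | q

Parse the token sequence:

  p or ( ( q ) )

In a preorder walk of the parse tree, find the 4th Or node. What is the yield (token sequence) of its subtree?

q

[Or [Or [And [Not p]]] or [And [Not ( [Or [And [Not ( [Or [And [Not q]]] )]]] )]]]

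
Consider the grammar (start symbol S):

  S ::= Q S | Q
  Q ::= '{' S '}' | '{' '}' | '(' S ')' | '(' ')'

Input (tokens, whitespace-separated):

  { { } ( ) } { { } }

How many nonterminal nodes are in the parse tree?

[S [Q { [S [Q { }] [S [Q ( )]]] }] [S [Q { [S [Q { }]] }]]]

10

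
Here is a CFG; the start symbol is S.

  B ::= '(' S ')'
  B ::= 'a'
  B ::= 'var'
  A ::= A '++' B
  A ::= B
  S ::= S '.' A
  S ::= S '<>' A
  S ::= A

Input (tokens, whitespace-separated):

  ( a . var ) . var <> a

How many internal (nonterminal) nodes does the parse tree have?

15

[S [S [S [A [B ( [S [S [A [B a]]] . [A [B var]]] )]]] . [A [B var]]] <> [A [B a]]]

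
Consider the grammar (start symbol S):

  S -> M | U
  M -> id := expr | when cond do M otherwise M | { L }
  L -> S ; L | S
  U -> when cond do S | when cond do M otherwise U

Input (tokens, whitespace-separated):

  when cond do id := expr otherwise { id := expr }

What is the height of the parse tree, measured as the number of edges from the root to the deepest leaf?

[S [M when cond do [M id := expr] otherwise [M { [L [S [M id := expr]]] }]]]

6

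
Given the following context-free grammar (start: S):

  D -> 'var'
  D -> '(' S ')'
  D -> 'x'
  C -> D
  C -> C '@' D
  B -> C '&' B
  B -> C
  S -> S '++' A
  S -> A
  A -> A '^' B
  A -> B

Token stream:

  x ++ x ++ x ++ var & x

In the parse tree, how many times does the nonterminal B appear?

5

[S [S [S [S [A [B [C [D x]]]]] ++ [A [B [C [D x]]]]] ++ [A [B [C [D x]]]]] ++ [A [B [C [D var]] & [B [C [D x]]]]]]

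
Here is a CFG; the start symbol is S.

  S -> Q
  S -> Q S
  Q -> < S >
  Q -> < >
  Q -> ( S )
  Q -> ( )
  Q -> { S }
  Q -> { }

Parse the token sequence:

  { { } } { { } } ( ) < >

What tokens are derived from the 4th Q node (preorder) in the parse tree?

{ }

[S [Q { [S [Q { }]] }] [S [Q { [S [Q { }]] }] [S [Q ( )] [S [Q < >]]]]]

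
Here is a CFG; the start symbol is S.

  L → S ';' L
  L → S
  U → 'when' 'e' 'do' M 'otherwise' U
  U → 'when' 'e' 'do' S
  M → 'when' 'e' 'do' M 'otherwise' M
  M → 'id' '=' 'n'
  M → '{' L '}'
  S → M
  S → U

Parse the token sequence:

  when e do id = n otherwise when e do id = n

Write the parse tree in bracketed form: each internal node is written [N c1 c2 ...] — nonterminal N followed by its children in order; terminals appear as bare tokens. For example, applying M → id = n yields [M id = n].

[S [U when e do [M id = n] otherwise [U when e do [S [M id = n]]]]]

S
U
when e do M otherwise U
when e do id = n otherwise U
when e do id = n otherwise when e do S
when e do id = n otherwise when e do M
when e do id = n otherwise when e do id = n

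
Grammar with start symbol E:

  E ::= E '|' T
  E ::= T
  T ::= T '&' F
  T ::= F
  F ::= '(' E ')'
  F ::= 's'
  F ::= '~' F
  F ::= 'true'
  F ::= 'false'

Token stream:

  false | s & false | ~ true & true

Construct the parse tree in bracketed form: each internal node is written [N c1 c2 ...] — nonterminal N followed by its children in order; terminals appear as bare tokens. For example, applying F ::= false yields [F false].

[E [E [E [T [F false]]] | [T [T [F s]] & [F false]]] | [T [T [F ~ [F true]]] & [F true]]]

E
E | T
E | T | T
T | T | T
F | T | T
false | T | T
false | T & F | T
false | F & F | T
false | s & F | T
false | s & false | T
false | s & false | T & F
false | s & false | F & F
false | s & false | ~ F & F
false | s & false | ~ true & F
false | s & false | ~ true & true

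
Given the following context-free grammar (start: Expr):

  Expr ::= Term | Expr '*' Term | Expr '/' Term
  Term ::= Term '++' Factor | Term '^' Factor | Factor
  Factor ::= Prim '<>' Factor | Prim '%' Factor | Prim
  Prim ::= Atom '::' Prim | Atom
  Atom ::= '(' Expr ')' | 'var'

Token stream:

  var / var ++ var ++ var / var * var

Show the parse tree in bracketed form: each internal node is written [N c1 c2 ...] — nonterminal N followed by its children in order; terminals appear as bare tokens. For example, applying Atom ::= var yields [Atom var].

[Expr [Expr [Expr [Expr [Term [Factor [Prim [Atom var]]]]] / [Term [Term [Term [Factor [Prim [Atom var]]]] ++ [Factor [Prim [Atom var]]]] ++ [Factor [Prim [Atom var]]]]] / [Term [Factor [Prim [Atom var]]]]] * [Term [Factor [Prim [Atom var]]]]]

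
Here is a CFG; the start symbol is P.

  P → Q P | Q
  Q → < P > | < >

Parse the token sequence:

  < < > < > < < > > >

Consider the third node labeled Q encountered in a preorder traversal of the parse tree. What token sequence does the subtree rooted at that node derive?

[P [Q < [P [Q < >] [P [Q < >] [P [Q < [P [Q < >]] >]]]] >]]

< >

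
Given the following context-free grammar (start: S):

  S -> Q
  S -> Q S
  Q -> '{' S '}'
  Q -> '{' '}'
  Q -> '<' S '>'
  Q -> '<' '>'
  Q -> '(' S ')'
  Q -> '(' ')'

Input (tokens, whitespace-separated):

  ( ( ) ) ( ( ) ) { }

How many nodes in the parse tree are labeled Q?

5

[S [Q ( [S [Q ( )]] )] [S [Q ( [S [Q ( )]] )] [S [Q { }]]]]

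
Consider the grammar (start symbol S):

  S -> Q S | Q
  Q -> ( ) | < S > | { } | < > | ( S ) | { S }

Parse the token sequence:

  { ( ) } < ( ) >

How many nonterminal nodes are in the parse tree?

8

[S [Q { [S [Q ( )]] }] [S [Q < [S [Q ( )]] >]]]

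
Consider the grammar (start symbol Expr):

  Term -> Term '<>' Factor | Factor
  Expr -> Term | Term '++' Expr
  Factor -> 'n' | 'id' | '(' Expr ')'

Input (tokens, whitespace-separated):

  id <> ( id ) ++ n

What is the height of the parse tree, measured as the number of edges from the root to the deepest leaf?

[Expr [Term [Term [Factor id]] <> [Factor ( [Expr [Term [Factor id]]] )]] ++ [Expr [Term [Factor n]]]]

6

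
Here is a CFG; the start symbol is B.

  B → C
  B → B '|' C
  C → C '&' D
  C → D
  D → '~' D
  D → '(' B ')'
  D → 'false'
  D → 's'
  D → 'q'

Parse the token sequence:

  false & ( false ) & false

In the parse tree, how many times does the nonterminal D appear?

[B [C [C [C [D false]] & [D ( [B [C [D false]]] )]] & [D false]]]

4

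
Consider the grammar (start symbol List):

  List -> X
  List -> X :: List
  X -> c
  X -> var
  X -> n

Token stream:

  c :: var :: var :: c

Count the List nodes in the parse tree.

[List [X c] :: [List [X var] :: [List [X var] :: [List [X c]]]]]

4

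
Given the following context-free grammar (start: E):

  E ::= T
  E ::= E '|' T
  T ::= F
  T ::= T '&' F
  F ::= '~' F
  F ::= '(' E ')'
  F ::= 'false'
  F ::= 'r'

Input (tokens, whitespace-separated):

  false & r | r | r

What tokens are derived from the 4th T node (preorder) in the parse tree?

r

[E [E [E [T [T [F false]] & [F r]]] | [T [F r]]] | [T [F r]]]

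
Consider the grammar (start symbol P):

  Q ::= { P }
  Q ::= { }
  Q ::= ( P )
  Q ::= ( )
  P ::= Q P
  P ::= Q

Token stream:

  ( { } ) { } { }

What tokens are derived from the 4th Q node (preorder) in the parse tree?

[P [Q ( [P [Q { }]] )] [P [Q { }] [P [Q { }]]]]

{ }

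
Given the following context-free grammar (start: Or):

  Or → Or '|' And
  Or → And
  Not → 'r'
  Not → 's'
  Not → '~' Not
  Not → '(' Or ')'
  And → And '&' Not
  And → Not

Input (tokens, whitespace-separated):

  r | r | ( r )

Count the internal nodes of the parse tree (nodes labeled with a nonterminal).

12

[Or [Or [Or [And [Not r]]] | [And [Not r]]] | [And [Not ( [Or [And [Not r]]] )]]]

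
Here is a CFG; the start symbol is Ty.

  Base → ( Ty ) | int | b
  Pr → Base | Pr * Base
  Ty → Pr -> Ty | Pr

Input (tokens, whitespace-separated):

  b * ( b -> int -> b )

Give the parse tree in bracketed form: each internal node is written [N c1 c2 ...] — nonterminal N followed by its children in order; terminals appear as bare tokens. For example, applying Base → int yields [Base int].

[Ty [Pr [Pr [Base b]] * [Base ( [Ty [Pr [Base b]] -> [Ty [Pr [Base int]] -> [Ty [Pr [Base b]]]]] )]]]

Ty
Pr
Pr * Base
Base * Base
b * Base
b * ( Ty )
b * ( Pr -> Ty )
b * ( Base -> Ty )
b * ( b -> Ty )
b * ( b -> Pr -> Ty )
b * ( b -> Base -> Ty )
b * ( b -> int -> Ty )
b * ( b -> int -> Pr )
b * ( b -> int -> Base )
b * ( b -> int -> b )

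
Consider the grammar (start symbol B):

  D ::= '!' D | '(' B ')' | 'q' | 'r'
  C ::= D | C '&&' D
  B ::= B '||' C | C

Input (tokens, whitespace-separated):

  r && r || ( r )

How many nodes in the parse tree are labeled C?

[B [B [C [C [D r]] && [D r]]] || [C [D ( [B [C [D r]]] )]]]

4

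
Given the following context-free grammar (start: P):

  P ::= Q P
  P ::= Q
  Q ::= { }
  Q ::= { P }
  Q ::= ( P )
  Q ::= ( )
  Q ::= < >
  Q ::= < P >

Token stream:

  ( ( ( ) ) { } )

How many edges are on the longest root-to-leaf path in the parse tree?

[P [Q ( [P [Q ( [P [Q ( )]] )] [P [Q { }]]] )]]

6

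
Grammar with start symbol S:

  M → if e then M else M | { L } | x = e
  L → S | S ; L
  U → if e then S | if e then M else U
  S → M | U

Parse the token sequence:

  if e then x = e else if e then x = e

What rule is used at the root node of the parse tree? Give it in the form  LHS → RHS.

[S [U if e then [M x = e] else [U if e then [S [M x = e]]]]]

S → U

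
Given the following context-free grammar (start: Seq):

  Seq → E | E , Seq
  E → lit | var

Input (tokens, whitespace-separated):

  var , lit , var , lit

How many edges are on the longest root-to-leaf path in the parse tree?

[Seq [E var] , [Seq [E lit] , [Seq [E var] , [Seq [E lit]]]]]

5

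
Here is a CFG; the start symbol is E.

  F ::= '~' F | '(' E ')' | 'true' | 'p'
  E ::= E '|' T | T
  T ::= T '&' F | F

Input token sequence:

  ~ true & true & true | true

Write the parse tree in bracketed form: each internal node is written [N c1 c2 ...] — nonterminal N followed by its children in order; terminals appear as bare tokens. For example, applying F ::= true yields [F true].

[E [E [T [T [T [F ~ [F true]]] & [F true]] & [F true]]] | [T [F true]]]

E
E | T
T | T
T & F | T
T & F & F | T
F & F & F | T
~ F & F & F | T
~ true & F & F | T
~ true & true & F | T
~ true & true & true | T
~ true & true & true | F
~ true & true & true | true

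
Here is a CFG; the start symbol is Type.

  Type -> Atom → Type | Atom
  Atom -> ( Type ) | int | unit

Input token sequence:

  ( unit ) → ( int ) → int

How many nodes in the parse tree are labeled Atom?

[Type [Atom ( [Type [Atom unit]] )] → [Type [Atom ( [Type [Atom int]] )] → [Type [Atom int]]]]

5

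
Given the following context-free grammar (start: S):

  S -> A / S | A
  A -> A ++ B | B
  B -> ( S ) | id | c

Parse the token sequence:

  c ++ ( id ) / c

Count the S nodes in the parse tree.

[S [A [A [B c]] ++ [B ( [S [A [B id]]] )]] / [S [A [B c]]]]

3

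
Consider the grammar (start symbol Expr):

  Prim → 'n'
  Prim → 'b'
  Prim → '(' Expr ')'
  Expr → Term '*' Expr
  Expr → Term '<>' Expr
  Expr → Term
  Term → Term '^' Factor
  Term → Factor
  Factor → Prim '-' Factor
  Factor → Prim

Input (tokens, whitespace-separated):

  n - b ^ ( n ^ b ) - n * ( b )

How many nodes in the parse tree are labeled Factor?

[Expr [Term [Term [Factor [Prim n] - [Factor [Prim b]]]] ^ [Factor [Prim ( [Expr [Term [Term [Factor [Prim n]]] ^ [Factor [Prim b]]]] )] - [Factor [Prim n]]]] * [Expr [Term [Factor [Prim ( [Expr [Term [Factor [Prim b]]]] )]]]]]

8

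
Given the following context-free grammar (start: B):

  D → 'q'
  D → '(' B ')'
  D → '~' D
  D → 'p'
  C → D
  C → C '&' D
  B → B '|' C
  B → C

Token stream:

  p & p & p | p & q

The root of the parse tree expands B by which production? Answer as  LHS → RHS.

[B [B [C [C [C [D p]] & [D p]] & [D p]]] | [C [C [D p]] & [D q]]]

B → B '|' C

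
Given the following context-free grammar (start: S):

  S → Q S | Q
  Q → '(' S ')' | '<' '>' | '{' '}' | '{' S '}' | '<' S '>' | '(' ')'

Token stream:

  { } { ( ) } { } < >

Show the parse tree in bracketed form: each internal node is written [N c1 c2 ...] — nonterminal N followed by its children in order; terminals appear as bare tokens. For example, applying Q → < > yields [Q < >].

[S [Q { }] [S [Q { [S [Q ( )]] }] [S [Q { }] [S [Q < >]]]]]

S
Q S
{ } S
{ } Q S
{ } { S } S
{ } { Q } S
{ } { ( ) } S
{ } { ( ) } Q S
{ } { ( ) } { } S
{ } { ( ) } { } Q
{ } { ( ) } { } < >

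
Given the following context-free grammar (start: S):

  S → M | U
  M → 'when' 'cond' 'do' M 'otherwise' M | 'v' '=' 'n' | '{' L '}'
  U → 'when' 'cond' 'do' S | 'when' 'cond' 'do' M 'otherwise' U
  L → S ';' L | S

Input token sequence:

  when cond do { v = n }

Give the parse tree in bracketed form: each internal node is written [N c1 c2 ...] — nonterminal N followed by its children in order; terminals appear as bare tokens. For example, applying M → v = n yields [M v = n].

S
U
when cond do S
when cond do M
when cond do { L }
when cond do { S }
when cond do { M }
when cond do { v = n }

[S [U when cond do [S [M { [L [S [M v = n]]] }]]]]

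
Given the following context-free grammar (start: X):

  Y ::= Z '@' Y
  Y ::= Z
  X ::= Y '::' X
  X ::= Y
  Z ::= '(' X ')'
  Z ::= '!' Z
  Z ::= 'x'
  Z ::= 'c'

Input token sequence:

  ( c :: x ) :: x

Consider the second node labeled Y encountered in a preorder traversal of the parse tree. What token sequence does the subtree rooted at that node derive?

[X [Y [Z ( [X [Y [Z c]] :: [X [Y [Z x]]]] )]] :: [X [Y [Z x]]]]

c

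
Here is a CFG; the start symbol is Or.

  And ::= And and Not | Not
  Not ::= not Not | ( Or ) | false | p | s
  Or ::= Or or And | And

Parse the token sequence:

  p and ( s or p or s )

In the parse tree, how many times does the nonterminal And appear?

5

[Or [And [And [Not p]] and [Not ( [Or [Or [Or [And [Not s]]] or [And [Not p]]] or [And [Not s]]] )]]]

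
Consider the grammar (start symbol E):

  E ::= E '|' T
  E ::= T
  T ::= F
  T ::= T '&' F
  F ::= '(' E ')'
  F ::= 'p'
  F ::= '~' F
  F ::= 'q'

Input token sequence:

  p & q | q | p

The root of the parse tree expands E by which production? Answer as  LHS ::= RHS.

E ::= E '|' T

[E [E [E [T [T [F p]] & [F q]]] | [T [F q]]] | [T [F p]]]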